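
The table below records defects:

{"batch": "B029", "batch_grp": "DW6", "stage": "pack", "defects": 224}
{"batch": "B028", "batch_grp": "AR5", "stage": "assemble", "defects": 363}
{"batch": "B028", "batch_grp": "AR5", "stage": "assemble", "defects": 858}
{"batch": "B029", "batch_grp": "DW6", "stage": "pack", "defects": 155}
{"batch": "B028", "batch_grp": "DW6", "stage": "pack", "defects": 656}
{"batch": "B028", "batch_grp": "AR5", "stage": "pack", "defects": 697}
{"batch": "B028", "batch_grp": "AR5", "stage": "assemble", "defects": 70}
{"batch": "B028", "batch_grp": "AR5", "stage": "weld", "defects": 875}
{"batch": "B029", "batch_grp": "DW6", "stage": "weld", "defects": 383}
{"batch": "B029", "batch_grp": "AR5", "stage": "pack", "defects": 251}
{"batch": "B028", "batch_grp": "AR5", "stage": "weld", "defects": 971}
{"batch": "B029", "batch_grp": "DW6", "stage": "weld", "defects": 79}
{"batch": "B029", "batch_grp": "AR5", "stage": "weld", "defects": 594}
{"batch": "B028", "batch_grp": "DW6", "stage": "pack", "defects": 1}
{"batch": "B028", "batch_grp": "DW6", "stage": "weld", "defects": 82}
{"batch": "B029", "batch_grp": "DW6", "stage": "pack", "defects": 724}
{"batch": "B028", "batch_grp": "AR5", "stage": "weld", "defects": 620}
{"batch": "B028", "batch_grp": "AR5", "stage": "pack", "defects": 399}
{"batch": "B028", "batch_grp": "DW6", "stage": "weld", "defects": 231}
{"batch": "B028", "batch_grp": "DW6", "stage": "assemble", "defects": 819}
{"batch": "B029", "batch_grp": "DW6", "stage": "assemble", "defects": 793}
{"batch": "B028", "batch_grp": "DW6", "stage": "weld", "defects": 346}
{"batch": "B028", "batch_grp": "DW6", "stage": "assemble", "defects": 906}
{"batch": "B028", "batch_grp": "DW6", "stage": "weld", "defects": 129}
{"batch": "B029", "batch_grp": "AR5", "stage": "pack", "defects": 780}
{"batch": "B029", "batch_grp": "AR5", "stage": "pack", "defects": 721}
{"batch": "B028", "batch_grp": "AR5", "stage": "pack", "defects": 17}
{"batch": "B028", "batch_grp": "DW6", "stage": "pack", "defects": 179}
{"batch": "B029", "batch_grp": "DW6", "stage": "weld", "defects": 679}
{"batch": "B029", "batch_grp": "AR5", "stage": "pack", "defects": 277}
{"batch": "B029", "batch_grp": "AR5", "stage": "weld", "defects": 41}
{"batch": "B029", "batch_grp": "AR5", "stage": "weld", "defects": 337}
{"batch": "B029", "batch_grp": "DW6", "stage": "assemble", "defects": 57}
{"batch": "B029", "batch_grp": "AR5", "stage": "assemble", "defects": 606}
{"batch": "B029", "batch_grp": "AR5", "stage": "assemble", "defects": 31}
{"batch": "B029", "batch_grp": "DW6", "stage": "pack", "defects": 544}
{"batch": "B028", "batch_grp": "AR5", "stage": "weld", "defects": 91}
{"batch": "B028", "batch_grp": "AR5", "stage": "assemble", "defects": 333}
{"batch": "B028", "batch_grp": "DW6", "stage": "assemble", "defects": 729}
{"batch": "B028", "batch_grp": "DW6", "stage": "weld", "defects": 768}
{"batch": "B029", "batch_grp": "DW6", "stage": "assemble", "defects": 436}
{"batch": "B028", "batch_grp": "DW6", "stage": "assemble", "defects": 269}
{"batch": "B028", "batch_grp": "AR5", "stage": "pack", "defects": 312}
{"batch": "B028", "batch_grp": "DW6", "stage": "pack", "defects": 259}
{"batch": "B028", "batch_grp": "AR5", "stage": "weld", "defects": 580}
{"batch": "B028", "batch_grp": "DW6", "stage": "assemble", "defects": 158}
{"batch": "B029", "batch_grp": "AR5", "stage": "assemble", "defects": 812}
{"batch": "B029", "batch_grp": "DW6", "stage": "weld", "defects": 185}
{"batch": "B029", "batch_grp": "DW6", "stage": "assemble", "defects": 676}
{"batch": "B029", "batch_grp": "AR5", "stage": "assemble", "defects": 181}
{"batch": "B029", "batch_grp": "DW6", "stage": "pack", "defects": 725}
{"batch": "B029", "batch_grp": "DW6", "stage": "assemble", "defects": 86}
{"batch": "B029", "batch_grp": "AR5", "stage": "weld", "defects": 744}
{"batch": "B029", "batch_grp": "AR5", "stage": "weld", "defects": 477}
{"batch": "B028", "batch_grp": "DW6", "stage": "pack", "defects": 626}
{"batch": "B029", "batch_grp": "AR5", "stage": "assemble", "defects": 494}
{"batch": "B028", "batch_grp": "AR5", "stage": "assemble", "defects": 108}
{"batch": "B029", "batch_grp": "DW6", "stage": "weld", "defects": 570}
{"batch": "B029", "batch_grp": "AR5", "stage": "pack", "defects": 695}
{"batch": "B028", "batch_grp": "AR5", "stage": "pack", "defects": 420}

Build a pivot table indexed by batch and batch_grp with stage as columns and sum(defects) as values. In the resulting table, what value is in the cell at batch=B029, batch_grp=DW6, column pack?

Rows with batch=B029, batch_grp=DW6 and stage=pack: defects values are 224, 155, 724, 544, 725.
224 + 155 + 724 + 544 + 725 = 2372.

2372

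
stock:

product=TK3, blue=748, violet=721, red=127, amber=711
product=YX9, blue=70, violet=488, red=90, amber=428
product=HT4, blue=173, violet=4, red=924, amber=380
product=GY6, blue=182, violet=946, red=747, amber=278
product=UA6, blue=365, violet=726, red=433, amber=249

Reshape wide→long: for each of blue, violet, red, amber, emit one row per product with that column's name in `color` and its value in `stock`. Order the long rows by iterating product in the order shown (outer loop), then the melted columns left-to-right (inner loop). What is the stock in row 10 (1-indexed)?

4

20 rows total (5 × 4). Row 10: index ⌊(10-1)/4⌋ = 2 into product → HT4; (10-1) mod 4 = 1 into the melted columns → violet.
So row 10 is (HT4, violet, 4); stock = 4.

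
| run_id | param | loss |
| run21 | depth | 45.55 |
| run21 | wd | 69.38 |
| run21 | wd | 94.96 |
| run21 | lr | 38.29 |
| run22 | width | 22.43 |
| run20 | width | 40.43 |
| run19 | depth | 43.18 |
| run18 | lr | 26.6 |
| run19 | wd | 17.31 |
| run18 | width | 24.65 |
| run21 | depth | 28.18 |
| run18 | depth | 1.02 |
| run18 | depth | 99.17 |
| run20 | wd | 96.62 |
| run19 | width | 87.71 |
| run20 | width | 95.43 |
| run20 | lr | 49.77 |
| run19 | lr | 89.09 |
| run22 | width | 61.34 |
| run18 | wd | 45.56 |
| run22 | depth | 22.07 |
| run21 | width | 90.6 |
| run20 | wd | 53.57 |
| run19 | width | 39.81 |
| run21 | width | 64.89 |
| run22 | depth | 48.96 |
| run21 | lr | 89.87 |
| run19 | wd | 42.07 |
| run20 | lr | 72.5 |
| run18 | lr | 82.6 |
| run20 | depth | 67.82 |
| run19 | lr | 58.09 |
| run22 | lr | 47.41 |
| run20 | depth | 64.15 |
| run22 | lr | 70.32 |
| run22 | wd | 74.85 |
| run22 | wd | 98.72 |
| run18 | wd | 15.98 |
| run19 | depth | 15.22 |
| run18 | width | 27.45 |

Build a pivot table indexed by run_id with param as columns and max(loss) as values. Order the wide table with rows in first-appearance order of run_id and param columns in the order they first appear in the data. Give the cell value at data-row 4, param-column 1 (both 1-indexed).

With rows in first-appearance order of run_id, row 4 is run_id=run19. param columns in first-appearance order: depth, wd, lr, width; column 1 is depth.
Long rows with run_id=run19, param=depth: max(43.18, 15.22) = 43.18.

43.18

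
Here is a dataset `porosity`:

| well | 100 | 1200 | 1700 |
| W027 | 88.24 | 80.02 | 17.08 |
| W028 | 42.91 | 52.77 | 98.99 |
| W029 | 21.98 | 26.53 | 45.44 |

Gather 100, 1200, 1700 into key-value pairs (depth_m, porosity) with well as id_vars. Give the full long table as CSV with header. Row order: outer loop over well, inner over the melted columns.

Each (well, column) pair becomes one row: 3 × 3 = 9 rows.
For example, (W027, 100) → porosity=88.24.

well,depth_m,porosity
W027,100,88.24
W027,1200,80.02
W027,1700,17.08
W028,100,42.91
W028,1200,52.77
W028,1700,98.99
W029,100,21.98
W029,1200,26.53
W029,1700,45.44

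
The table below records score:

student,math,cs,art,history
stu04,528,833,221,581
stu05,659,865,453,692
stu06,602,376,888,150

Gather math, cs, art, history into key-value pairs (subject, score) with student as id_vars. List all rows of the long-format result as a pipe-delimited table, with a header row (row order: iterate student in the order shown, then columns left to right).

| student | subject | score |
| stu04 | math | 528 |
| stu04 | cs | 833 |
| stu04 | art | 221 |
| stu04 | history | 581 |
| stu05 | math | 659 |
| stu05 | cs | 865 |
| stu05 | art | 453 |
| stu05 | history | 692 |
| stu06 | math | 602 |
| stu06 | cs | 376 |
| stu06 | art | 888 |
| stu06 | history | 150 |

Each (student, column) pair becomes one row: 3 × 4 = 12 rows.
For example, (stu04, math) → score=528.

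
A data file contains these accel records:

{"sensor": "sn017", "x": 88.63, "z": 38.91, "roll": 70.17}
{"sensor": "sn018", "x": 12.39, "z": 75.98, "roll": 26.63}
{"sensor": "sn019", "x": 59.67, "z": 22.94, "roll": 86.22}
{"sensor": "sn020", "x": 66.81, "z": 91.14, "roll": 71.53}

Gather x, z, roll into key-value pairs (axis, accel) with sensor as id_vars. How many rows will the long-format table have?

4 sensor values × 3 melted columns = 12 rows.

12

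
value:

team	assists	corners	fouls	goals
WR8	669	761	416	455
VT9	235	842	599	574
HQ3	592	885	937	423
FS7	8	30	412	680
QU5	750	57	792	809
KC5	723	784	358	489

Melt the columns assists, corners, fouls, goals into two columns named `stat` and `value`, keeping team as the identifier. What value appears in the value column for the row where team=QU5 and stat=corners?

57

Unpivoting turns each (team, wide-column) pair into one long row.
The wide cell at row QU5, column corners holds 57, so the long row (QU5, corners) has value=57.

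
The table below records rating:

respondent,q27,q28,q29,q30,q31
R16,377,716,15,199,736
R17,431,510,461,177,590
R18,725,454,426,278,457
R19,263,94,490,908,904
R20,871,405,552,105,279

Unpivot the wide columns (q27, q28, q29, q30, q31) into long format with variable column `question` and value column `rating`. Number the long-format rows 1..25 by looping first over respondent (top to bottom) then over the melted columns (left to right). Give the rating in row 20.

904

25 rows total (5 × 5). Row 20: index ⌊(20-1)/5⌋ = 3 into respondent → R19; (20-1) mod 5 = 4 into the melted columns → q31.
So row 20 is (R19, q31, 904); rating = 904.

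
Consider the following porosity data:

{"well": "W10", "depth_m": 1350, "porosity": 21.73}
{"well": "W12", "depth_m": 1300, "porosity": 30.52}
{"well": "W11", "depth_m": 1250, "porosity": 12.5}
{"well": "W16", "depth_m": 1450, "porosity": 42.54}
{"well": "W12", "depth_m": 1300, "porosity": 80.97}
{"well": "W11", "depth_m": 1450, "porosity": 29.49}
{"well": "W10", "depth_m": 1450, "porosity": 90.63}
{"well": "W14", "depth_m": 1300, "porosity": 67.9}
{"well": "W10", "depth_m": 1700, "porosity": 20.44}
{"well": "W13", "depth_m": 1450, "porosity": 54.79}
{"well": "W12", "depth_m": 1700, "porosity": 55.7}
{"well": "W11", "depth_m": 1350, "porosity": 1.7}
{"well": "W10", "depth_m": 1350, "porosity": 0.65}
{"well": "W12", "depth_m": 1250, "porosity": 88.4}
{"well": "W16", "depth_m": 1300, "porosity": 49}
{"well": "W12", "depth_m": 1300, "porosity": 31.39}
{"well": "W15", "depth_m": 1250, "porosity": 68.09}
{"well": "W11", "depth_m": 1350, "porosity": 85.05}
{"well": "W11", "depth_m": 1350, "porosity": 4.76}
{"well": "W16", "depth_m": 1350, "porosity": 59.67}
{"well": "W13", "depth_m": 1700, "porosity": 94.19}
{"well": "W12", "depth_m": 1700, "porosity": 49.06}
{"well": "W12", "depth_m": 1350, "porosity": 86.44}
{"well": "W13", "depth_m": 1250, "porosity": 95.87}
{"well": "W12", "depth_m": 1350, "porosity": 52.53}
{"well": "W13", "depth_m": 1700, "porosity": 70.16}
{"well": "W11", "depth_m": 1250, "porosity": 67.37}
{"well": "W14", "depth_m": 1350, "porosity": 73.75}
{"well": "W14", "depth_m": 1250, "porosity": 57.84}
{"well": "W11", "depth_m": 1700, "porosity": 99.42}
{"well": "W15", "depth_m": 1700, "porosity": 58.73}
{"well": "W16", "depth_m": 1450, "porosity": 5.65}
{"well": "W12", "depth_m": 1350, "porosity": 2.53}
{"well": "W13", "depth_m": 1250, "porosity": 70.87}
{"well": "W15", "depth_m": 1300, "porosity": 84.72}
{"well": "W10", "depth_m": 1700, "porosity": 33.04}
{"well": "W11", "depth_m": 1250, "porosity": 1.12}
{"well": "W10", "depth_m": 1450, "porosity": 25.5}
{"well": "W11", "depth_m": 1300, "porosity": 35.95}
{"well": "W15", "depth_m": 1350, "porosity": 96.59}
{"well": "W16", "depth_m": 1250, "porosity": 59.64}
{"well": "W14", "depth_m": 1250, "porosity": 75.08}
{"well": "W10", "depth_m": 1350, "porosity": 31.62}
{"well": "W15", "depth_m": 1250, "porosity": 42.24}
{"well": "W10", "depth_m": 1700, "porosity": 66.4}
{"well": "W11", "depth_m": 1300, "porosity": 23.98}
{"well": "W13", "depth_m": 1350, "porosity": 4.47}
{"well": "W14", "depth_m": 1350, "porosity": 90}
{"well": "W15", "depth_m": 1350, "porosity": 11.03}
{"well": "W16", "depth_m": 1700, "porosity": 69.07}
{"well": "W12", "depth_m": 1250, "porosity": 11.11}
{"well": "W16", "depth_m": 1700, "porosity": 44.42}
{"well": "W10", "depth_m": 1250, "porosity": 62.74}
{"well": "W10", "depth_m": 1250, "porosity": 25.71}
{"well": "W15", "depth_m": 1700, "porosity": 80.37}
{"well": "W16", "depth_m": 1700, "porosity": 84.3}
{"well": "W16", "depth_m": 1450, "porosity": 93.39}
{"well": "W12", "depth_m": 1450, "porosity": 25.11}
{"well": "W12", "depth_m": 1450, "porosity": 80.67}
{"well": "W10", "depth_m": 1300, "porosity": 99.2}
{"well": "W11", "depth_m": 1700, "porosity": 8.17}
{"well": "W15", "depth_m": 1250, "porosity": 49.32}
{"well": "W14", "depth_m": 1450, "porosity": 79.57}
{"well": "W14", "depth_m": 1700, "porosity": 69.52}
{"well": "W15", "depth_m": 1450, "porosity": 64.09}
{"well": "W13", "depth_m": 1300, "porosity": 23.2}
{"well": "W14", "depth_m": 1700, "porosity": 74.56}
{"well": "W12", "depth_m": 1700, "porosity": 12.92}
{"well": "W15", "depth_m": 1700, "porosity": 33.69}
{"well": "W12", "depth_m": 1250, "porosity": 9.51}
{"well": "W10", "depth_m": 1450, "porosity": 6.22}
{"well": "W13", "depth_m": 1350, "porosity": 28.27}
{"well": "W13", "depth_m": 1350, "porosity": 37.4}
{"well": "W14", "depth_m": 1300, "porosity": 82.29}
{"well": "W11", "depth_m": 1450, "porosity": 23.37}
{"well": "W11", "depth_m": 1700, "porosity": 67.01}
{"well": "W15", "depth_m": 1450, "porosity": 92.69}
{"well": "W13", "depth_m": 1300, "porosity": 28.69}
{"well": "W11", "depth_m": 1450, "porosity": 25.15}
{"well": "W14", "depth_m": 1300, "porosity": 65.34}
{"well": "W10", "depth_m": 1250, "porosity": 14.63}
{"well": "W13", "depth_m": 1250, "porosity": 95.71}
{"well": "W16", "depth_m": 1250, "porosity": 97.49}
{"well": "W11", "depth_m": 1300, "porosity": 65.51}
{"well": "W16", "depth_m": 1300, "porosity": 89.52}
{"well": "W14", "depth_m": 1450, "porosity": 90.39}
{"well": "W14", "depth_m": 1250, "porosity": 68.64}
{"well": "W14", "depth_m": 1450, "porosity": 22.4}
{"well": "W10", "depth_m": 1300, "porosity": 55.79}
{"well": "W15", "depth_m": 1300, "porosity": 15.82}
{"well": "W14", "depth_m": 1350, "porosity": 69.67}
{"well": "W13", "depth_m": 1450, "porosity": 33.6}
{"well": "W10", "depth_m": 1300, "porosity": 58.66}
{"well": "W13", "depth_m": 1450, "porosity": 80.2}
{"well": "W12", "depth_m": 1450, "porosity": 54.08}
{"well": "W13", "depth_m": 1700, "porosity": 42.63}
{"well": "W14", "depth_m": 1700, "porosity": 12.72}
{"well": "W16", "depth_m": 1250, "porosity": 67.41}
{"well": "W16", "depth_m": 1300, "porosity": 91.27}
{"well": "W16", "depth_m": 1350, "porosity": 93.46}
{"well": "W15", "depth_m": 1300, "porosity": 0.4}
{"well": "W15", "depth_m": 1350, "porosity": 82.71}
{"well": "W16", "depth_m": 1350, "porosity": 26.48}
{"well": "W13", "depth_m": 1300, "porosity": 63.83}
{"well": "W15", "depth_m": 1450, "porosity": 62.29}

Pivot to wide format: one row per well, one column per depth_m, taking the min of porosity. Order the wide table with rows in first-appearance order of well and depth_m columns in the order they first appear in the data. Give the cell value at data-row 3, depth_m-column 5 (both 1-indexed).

With rows in first-appearance order of well, row 3 is well=W11. depth_m columns in first-appearance order: 1350, 1300, 1250, 1450, 1700; column 5 is 1700.
Long rows with well=W11, depth_m=1700: min(99.42, 8.17, 67.01) = 8.17.

8.17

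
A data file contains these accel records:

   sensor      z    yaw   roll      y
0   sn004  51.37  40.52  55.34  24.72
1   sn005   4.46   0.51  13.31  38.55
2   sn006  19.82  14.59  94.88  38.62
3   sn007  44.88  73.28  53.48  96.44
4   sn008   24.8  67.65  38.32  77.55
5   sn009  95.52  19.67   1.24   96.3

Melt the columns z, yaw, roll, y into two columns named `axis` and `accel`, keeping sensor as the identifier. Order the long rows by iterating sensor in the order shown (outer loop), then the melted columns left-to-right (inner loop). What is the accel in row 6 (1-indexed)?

0.51

24 rows total (6 × 4). Row 6: index ⌊(6-1)/4⌋ = 1 into sensor → sn005; (6-1) mod 4 = 1 into the melted columns → yaw.
So row 6 is (sn005, yaw, 0.51); accel = 0.51.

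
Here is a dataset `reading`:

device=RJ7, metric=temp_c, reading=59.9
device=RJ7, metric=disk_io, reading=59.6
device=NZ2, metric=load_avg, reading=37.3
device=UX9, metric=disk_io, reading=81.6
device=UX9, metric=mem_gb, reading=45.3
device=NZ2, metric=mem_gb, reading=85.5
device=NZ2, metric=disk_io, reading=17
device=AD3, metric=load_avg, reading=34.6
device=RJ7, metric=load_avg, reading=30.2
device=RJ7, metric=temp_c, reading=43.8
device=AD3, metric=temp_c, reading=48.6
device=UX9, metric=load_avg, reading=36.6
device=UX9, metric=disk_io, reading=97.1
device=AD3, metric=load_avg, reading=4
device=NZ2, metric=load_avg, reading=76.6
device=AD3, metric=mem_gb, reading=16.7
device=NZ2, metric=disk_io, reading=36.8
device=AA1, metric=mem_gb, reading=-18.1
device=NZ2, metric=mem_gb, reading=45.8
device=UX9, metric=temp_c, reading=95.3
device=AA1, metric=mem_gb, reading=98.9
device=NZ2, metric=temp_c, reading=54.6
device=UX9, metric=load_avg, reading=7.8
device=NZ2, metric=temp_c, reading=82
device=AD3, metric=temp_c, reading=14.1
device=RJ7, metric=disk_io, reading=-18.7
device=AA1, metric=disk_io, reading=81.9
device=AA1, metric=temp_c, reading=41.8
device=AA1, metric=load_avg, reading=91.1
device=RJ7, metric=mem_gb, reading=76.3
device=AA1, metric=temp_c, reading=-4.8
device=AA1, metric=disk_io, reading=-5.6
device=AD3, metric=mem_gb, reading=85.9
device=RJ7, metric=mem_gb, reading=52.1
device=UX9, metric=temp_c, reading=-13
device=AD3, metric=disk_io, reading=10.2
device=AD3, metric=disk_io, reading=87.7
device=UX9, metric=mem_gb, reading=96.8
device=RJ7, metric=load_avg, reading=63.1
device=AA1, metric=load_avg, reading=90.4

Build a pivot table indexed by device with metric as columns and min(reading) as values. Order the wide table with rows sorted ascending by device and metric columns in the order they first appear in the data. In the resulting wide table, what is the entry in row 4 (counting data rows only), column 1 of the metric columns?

With rows sorted ascending by device, row 4 is device=RJ7. metric columns in first-appearance order: temp_c, disk_io, load_avg, mem_gb; column 1 is temp_c.
Long rows with device=RJ7, metric=temp_c: min(59.9, 43.8) = 43.8.

43.8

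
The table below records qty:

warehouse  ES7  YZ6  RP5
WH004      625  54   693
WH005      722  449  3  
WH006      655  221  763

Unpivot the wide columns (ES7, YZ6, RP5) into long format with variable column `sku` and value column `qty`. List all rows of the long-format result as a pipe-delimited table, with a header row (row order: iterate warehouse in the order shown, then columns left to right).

| warehouse | sku | qty |
| WH004 | ES7 | 625 |
| WH004 | YZ6 | 54 |
| WH004 | RP5 | 693 |
| WH005 | ES7 | 722 |
| WH005 | YZ6 | 449 |
| WH005 | RP5 | 3 |
| WH006 | ES7 | 655 |
| WH006 | YZ6 | 221 |
| WH006 | RP5 | 763 |

Each (warehouse, column) pair becomes one row: 3 × 3 = 9 rows.
For example, (WH004, ES7) → qty=625.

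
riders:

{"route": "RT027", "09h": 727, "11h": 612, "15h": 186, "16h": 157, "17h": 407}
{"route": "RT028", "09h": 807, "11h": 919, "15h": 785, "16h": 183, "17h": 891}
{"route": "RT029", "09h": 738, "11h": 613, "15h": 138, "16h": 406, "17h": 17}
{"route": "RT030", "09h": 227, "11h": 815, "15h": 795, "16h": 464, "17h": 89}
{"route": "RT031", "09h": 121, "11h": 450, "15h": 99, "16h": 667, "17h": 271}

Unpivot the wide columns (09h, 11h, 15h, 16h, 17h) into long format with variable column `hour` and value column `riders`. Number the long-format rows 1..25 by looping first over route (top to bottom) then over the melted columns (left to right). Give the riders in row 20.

89

25 rows total (5 × 5). Row 20: index ⌊(20-1)/5⌋ = 3 into route → RT030; (20-1) mod 5 = 4 into the melted columns → 17h.
So row 20 is (RT030, 17h, 89); riders = 89.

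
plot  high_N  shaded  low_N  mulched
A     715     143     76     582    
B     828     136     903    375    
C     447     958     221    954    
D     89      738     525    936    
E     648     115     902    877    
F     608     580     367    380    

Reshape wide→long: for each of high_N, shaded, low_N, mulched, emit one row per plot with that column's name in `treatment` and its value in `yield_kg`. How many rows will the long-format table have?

24

6 plot values × 4 melted columns = 24 rows.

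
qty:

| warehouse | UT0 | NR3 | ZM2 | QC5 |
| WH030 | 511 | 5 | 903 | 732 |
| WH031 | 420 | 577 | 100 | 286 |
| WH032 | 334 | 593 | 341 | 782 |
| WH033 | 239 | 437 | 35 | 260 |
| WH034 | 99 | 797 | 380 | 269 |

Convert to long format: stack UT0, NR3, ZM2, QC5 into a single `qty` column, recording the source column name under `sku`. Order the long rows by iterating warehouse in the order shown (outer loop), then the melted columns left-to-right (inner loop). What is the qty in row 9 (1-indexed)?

20 rows total (5 × 4). Row 9: index ⌊(9-1)/4⌋ = 2 into warehouse → WH032; (9-1) mod 4 = 0 into the melted columns → UT0.
So row 9 is (WH032, UT0, 334); qty = 334.

334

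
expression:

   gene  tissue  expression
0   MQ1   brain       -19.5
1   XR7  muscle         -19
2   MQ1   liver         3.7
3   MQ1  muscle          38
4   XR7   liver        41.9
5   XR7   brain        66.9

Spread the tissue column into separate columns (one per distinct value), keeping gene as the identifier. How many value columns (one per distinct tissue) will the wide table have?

3

3 distinct tissue values: muscle, brain, liver.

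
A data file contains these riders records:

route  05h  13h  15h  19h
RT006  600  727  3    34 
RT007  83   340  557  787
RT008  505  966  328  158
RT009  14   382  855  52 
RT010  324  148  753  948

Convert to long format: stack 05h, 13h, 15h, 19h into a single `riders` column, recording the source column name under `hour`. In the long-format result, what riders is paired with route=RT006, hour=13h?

727

Unpivoting turns each (route, wide-column) pair into one long row.
The wide cell at row RT006, column 13h holds 727, so the long row (RT006, 13h) has riders=727.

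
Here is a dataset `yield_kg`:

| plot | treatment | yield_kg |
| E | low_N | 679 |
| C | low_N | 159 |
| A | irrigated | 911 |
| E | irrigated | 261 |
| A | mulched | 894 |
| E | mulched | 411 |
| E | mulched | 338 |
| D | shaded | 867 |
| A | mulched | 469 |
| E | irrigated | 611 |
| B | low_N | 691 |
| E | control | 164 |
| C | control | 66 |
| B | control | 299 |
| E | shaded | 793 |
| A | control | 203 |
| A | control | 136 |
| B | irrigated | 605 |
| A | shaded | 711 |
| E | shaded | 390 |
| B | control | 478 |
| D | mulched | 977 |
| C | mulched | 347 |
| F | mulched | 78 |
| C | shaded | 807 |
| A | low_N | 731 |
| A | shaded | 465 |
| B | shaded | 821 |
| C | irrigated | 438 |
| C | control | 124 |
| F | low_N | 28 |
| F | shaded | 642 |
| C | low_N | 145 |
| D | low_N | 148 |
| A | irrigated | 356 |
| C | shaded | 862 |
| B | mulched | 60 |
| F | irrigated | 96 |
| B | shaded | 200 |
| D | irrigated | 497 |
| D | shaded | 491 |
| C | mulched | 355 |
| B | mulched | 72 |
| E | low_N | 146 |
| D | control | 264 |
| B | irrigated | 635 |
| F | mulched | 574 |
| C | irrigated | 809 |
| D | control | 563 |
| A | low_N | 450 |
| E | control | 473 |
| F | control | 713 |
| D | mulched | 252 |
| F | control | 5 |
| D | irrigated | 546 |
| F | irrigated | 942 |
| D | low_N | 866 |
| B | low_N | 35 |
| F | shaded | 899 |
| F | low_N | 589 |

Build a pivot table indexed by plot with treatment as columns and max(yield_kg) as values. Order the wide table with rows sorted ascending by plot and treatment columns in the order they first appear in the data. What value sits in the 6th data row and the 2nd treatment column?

942

With rows sorted ascending by plot, row 6 is plot=F. treatment columns in first-appearance order: low_N, irrigated, mulched, shaded, control; column 2 is irrigated.
Long rows with plot=F, treatment=irrigated: max(96, 942) = 942.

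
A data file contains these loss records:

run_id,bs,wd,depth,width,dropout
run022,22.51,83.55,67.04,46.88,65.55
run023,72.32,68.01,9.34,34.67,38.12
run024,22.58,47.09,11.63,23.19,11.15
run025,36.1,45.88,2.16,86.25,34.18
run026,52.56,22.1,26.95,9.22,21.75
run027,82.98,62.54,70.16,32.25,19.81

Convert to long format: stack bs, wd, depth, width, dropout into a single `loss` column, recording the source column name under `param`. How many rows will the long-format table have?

30

6 run_id values × 5 melted columns = 30 rows.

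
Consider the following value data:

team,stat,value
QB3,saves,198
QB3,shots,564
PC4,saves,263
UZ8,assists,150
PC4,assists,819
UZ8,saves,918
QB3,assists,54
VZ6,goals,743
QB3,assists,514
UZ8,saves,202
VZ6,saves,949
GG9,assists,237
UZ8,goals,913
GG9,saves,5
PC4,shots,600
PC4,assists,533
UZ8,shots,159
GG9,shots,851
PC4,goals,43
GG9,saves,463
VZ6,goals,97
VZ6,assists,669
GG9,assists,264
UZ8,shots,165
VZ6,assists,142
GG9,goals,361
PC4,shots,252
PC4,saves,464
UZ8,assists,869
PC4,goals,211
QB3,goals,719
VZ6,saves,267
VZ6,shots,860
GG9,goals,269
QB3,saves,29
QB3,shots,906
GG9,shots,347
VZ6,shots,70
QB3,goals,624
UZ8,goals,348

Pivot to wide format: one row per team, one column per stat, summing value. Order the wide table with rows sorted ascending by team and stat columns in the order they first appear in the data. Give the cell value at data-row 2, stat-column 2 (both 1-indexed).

852

With rows sorted ascending by team, row 2 is team=PC4. stat columns in first-appearance order: saves, shots, assists, goals; column 2 is shots.
Long rows with team=PC4, stat=shots: 600 + 252 = 852.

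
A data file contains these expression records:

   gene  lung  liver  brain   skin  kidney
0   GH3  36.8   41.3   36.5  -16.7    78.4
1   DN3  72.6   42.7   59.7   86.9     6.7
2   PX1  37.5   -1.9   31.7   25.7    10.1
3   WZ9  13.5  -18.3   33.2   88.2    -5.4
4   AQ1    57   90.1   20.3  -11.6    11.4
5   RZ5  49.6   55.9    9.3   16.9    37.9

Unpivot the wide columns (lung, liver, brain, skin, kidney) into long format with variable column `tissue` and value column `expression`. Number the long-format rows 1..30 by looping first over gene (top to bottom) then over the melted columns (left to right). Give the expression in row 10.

30 rows total (6 × 5). Row 10: index ⌊(10-1)/5⌋ = 1 into gene → DN3; (10-1) mod 5 = 4 into the melted columns → kidney.
So row 10 is (DN3, kidney, 6.7); expression = 6.7.

6.7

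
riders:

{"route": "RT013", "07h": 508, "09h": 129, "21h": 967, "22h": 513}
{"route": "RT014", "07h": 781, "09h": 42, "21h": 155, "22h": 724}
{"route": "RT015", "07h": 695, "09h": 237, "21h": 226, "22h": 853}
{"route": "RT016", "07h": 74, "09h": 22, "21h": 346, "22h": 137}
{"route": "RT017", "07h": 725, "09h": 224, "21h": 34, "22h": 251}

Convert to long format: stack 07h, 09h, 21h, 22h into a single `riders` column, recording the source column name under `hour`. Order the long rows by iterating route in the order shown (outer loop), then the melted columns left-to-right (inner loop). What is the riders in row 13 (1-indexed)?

20 rows total (5 × 4). Row 13: index ⌊(13-1)/4⌋ = 3 into route → RT016; (13-1) mod 4 = 0 into the melted columns → 07h.
So row 13 is (RT016, 07h, 74); riders = 74.

74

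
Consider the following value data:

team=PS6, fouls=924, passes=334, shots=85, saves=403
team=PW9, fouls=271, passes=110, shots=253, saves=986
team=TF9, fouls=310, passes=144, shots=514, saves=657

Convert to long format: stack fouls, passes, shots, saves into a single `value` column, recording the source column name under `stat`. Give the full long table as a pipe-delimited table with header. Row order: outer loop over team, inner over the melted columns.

| team | stat | value |
| PS6 | fouls | 924 |
| PS6 | passes | 334 |
| PS6 | shots | 85 |
| PS6 | saves | 403 |
| PW9 | fouls | 271 |
| PW9 | passes | 110 |
| PW9 | shots | 253 |
| PW9 | saves | 986 |
| TF9 | fouls | 310 |
| TF9 | passes | 144 |
| TF9 | shots | 514 |
| TF9 | saves | 657 |

Each (team, column) pair becomes one row: 3 × 4 = 12 rows.
For example, (PS6, fouls) → value=924.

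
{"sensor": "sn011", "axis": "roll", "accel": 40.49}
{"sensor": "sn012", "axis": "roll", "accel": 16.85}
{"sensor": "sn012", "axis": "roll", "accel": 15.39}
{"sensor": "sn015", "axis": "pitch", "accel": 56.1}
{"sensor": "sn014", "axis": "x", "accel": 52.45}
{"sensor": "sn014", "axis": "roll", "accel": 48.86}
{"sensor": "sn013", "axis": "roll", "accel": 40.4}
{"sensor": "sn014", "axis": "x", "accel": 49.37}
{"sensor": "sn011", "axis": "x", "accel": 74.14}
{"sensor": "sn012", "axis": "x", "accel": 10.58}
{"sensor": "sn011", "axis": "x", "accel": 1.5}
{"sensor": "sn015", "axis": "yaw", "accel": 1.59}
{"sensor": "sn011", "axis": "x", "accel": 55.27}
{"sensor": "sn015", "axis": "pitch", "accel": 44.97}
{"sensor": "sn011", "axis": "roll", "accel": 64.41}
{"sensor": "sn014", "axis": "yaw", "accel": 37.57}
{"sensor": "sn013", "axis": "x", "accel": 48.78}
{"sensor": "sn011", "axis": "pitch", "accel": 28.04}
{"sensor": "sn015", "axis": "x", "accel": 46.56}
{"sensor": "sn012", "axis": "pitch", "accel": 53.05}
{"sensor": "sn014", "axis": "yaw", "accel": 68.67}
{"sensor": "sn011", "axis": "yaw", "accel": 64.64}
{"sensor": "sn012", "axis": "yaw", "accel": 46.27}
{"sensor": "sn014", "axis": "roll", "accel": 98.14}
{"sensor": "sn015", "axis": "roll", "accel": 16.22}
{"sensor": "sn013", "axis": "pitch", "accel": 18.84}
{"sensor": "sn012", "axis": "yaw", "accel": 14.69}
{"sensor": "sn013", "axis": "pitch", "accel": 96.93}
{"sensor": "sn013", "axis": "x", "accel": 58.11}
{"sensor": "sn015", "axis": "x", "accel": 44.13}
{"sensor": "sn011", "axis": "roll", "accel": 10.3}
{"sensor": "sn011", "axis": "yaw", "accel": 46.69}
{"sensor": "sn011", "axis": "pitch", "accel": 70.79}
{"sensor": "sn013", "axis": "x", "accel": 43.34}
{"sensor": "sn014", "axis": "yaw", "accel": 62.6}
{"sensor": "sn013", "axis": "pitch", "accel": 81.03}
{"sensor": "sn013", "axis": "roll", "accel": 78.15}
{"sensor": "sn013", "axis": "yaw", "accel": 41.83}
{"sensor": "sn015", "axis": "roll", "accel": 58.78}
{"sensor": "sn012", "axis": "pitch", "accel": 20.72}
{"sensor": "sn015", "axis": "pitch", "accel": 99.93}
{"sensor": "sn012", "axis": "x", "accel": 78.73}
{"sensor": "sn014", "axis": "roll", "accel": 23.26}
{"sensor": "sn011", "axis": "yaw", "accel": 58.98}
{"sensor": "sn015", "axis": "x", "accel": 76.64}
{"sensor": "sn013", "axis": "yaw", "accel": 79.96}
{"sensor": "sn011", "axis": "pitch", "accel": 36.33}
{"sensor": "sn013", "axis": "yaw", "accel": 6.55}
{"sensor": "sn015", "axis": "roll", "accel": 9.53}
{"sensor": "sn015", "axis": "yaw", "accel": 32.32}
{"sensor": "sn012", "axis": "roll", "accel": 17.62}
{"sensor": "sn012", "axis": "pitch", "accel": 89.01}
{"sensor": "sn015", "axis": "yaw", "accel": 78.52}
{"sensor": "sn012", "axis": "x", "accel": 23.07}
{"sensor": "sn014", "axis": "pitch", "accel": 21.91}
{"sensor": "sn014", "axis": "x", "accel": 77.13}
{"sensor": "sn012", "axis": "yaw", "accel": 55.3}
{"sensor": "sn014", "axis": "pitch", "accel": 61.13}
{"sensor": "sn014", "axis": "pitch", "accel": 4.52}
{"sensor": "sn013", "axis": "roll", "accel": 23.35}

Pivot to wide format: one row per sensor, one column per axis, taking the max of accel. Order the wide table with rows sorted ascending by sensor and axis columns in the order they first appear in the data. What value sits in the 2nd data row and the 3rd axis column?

With rows sorted ascending by sensor, row 2 is sensor=sn012. axis columns in first-appearance order: roll, pitch, x, yaw; column 3 is x.
Long rows with sensor=sn012, axis=x: max(10.58, 78.73, 23.07) = 78.73.

78.73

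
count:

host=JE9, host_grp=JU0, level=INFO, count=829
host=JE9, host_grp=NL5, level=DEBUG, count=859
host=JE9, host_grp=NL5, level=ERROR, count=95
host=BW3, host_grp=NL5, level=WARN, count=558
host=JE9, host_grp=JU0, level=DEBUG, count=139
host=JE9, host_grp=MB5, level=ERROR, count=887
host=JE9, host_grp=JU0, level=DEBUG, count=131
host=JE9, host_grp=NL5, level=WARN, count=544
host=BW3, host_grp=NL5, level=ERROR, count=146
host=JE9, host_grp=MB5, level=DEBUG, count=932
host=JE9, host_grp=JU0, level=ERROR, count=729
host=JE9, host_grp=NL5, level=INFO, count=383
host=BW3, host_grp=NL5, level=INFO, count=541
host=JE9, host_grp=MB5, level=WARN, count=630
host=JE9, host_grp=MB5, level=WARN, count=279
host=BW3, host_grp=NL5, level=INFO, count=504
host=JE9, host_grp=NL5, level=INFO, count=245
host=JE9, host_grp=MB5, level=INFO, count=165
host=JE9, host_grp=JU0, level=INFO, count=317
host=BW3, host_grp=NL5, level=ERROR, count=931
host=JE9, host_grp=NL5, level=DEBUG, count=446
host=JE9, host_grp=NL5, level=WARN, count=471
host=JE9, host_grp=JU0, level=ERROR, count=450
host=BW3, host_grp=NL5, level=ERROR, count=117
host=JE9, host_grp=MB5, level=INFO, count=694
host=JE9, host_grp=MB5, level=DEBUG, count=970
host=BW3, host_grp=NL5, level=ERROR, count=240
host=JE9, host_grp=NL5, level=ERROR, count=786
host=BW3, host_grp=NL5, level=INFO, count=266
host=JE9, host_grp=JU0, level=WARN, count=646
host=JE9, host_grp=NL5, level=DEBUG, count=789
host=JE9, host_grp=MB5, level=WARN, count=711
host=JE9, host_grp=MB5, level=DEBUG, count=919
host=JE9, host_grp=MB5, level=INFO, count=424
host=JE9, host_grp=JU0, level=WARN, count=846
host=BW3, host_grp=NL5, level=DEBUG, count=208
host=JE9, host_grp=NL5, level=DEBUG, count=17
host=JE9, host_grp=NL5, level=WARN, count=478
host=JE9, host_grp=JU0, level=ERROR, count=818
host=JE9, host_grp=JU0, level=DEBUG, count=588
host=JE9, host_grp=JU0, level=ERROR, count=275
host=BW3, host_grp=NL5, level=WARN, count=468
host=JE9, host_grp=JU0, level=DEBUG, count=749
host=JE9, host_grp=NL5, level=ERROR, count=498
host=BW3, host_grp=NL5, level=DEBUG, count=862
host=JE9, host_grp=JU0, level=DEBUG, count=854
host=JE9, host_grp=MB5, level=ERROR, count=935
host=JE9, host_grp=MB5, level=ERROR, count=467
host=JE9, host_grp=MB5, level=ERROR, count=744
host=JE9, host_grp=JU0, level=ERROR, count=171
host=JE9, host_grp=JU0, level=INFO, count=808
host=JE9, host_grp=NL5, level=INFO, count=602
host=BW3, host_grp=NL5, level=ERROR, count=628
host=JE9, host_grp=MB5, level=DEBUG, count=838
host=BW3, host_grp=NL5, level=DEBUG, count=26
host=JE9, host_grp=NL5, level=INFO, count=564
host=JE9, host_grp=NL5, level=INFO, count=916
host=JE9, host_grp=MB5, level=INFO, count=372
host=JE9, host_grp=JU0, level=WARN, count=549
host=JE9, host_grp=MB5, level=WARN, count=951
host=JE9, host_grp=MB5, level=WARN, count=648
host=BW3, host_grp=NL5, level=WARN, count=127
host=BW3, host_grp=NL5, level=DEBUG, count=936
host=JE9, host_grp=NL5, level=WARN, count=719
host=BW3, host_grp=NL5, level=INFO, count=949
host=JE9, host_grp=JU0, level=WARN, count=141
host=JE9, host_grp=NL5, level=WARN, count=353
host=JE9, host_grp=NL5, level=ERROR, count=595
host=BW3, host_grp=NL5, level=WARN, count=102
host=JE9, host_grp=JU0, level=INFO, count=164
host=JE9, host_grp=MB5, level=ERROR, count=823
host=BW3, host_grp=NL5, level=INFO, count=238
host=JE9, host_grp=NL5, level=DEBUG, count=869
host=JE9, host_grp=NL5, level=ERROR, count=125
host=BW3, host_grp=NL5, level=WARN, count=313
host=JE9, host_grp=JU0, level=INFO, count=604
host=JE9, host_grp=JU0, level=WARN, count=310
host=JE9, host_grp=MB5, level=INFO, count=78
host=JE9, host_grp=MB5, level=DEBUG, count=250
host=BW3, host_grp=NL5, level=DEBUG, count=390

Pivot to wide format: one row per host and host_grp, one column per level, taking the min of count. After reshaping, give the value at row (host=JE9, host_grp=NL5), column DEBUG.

17

Rows with host=JE9, host_grp=NL5 and level=DEBUG: count values are 859, 446, 789, 17, 869.
min(859, 446, 789, 17, 869) = 17.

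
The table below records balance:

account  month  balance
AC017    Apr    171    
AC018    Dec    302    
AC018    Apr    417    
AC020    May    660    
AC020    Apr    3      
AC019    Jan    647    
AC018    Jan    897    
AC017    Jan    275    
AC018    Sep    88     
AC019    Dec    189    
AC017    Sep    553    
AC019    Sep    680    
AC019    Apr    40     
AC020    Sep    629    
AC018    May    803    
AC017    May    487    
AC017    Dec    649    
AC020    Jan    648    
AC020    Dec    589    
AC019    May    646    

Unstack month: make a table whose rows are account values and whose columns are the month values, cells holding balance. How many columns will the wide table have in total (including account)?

1 column for account plus 5 distinct month values → 6 columns.

6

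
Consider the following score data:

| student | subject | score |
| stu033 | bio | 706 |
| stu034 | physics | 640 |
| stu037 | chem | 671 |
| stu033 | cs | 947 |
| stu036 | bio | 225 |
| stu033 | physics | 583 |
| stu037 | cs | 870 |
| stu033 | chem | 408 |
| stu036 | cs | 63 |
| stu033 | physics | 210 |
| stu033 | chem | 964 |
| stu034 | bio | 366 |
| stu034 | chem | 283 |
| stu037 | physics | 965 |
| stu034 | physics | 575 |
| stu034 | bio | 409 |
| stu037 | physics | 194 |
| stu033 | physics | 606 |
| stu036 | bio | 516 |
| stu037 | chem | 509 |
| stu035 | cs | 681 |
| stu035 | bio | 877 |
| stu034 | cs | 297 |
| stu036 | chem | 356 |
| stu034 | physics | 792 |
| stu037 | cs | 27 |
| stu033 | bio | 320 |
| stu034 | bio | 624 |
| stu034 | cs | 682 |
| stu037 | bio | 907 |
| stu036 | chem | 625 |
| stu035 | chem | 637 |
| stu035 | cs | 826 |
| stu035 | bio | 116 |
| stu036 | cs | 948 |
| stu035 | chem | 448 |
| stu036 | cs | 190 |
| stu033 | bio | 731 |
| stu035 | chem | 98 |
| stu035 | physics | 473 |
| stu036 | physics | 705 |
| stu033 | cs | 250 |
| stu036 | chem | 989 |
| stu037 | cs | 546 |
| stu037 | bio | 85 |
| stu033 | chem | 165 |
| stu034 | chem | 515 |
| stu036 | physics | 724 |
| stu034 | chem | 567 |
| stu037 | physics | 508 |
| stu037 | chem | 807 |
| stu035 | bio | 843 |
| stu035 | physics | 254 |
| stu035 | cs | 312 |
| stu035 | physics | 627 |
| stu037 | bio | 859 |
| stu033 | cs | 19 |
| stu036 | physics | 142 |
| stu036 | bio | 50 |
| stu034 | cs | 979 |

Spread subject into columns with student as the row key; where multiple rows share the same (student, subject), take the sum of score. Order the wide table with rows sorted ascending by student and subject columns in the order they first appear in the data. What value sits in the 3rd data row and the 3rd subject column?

With rows sorted ascending by student, row 3 is student=stu035. subject columns in first-appearance order: bio, physics, chem, cs; column 3 is chem.
Long rows with student=stu035, subject=chem: 637 + 448 + 98 = 1183.

1183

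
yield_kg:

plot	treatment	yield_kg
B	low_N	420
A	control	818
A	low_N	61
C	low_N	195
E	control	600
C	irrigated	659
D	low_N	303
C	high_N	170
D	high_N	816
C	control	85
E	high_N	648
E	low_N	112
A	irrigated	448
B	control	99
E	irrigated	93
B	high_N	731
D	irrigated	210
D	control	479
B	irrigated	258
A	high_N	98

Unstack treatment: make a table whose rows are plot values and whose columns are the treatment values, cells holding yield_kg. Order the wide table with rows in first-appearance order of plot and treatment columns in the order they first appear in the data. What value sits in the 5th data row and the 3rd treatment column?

With rows in first-appearance order of plot, row 5 is plot=D. treatment columns in first-appearance order: low_N, control, irrigated, high_N; column 3 is irrigated.
Long rows with plot=D, treatment=irrigated: yield_kg = 210.

210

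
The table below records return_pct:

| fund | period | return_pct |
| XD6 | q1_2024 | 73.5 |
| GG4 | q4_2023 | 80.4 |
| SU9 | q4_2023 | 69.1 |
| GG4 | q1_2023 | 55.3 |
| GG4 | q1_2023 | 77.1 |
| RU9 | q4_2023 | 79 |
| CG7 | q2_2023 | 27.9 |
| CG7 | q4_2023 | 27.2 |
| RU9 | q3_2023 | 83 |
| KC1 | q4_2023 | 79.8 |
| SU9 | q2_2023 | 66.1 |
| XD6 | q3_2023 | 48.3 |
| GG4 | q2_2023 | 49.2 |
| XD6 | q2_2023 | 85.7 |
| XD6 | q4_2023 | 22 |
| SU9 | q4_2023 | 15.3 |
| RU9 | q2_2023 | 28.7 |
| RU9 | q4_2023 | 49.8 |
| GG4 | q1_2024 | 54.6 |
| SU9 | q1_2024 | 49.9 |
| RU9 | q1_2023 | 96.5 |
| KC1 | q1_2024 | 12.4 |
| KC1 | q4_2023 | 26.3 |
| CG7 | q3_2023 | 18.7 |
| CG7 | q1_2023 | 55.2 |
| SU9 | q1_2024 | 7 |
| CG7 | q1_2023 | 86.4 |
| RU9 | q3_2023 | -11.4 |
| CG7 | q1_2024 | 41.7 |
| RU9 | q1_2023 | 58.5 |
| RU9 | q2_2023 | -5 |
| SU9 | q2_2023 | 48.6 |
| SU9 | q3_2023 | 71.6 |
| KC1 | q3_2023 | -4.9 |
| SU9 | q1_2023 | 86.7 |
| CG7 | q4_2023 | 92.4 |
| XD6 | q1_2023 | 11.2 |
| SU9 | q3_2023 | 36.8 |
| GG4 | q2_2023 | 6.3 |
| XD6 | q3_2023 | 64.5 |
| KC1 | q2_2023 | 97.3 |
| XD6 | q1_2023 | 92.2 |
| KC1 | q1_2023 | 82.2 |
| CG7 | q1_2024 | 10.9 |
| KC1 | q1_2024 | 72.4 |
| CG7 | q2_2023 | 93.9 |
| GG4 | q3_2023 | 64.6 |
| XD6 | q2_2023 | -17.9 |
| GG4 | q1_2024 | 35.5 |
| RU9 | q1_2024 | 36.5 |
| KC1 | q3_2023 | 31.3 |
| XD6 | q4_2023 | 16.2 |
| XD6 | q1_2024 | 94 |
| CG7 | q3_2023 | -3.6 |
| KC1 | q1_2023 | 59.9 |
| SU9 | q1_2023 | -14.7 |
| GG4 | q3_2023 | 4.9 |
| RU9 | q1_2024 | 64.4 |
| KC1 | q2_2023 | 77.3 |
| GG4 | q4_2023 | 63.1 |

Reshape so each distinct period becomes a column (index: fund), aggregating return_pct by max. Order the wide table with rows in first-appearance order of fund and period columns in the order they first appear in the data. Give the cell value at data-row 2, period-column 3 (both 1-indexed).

With rows in first-appearance order of fund, row 2 is fund=GG4. period columns in first-appearance order: q1_2024, q4_2023, q1_2023, q2_2023, q3_2023; column 3 is q1_2023.
Long rows with fund=GG4, period=q1_2023: max(55.3, 77.1) = 77.1.

77.1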